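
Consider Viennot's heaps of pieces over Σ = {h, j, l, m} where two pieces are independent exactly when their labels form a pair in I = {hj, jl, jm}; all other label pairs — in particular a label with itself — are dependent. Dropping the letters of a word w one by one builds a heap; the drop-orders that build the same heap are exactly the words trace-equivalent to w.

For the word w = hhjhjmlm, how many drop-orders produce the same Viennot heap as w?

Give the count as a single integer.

28

drop 0:h onto floor
drop 1:h onto {0:h}
drop 2:j onto floor
drop 3:h onto {1:h}
drop 4:j onto {2:j}
drop 5:m onto {3:h}
drop 6:l onto {5:m}
drop 7:m onto {6:l}
ground layer = {0:h, 2:j}
drop-orders for the pieces not yet dropped (sum over which currently-grounded one goes next):
  1 to go: {4} 1  {7} 1
  2 to go: {2,4} 1  {4,7} 2  {6,7} 1
  3 to go: {2,4,7} 3  {4,6,7} 3  {5,6,7} 1
  4 to go: {2,4,6,7} 6  {3,5,6,7} 1  {4,5,6,7} 4
  5 to go: {1,3,5,6,7} 1  {2,4,5,6,7} 10  {3,4,5,6,7} 5
  6 to go: {0,1,3,5,6,7} 1  {1,3,4,5,6,7} 6  {2,3,4,5,6,7} 15
  if 0:h drops first: 21 orders
  if 2:j drops first: 7 orders
heap linearizations: 28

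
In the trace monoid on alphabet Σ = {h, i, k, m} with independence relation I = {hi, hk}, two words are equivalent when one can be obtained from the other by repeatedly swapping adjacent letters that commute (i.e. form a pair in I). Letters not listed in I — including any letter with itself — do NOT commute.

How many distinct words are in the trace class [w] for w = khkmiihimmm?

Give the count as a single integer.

drop 0:k onto floor
drop 1:h onto floor
drop 2:k onto {0:k}
drop 3:m onto {1:h, 2:k}
drop 4:i onto {3:m}
drop 5:i onto {4:i}
drop 6:h onto {3:m}
drop 7:i onto {5:i}
drop 8:m onto {6:h, 7:i}
drop 9:m onto {8:m}
drop 10:m onto {9:m}
ground layer = {0:k, 1:h}
drop-orders for the pieces not yet dropped (sum over which currently-grounded one goes next):
  1 to go: {10} 1
  2 to go: {9,10} 1
  3 to go: {8,9,10} 1
  4 to go: {6,8,9,10} 1  {7,8,9,10} 1
  5 to go: {5,7,8,9,10} 1  {6,7,8,9,10} 2
  6 to go: {4,5,7,8,9,10} 1  {5,6,7,8,9,10} 3
  7 to go: {4,5,6,7,8,9,10} 4
  8 to go: {3,4,5,6,7,8,9,10} 4
  9 to go: {1,3,4,5,6,7,8,9,10} 4  {2,3,4,5,6,7,8,9,10} 4
  if 0:k drops first: 8 orders
  if 1:h drops first: 4 orders
heap linearizations: 12

12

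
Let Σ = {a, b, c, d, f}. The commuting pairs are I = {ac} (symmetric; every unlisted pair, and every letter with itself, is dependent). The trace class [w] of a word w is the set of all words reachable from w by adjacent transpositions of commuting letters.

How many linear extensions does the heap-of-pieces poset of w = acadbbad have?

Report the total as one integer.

drop 0:a onto floor
drop 1:c onto floor
drop 2:a onto {0:a}
drop 3:d onto {1:c, 2:a}
drop 4:b onto {3:d}
drop 5:b onto {4:b}
drop 6:a onto {5:b}
drop 7:d onto {6:a}
ground layer = {0:a, 1:c}
drop-orders for the pieces not yet dropped (sum over which currently-grounded one goes next):
  1 to go: {7} 1
  2 to go: {6,7} 1
  3 to go: {5,6,7} 1
  4 to go: {4,5,6,7} 1
  5 to go: {3,4,5,6,7} 1
  6 to go: {1,3,4,5,6,7} 1  {2,3,4,5,6,7} 1
  if 0:a drops first: 2 orders
  if 1:c drops first: 1 orders
heap linearizations: 3

3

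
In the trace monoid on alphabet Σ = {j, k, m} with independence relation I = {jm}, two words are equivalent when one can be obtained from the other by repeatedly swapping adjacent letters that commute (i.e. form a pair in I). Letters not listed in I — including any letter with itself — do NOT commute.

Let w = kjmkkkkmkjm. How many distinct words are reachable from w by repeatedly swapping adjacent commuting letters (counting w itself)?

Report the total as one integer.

0(k) covers ∅
1(j) covers 0:k
2(m) covers 0:k
3(k) covers 1:j, 2:m
4(k) covers 3:k
5(k) covers 4:k
6(k) covers 5:k
7(m) covers 6:k
8(k) covers 7:m
9(j) covers 8:k
10(m) covers 8:k
floor of heap: 0:k
completions by unplaced set U, small U first (add the entries for U minus each lowest piece of U):
  |U|=1: {9}:1  {10}:1
  |U|=2: {9,10}:2
  |U|=3: {8,9,10}:2
  |U|=4: {7,8,9,10}:2
  |U|=5: {6,7,8,9,10}:2
  |U|=6: {5,6,7,8,9,10}:2
  |U|=7: {4,5,6,7,8,9,10}:2
  |U|=8: {3,4,5,6,7,8,9,10}:2
  |U|=9: {1,3,4,5,6,7,8,9,10}:2  {2,3,4,5,6,7,8,9,10}:2
  start at 0(k): 4

4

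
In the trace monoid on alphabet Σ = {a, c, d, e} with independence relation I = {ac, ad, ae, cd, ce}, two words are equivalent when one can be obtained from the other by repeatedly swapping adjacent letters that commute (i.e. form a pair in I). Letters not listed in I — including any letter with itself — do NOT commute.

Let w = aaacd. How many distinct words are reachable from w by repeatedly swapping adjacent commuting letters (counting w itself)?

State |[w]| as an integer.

20

0(a) covers ∅
1(a) covers 0:a
2(a) covers 1:a
3(c) covers ∅
4(d) covers ∅
floor of heap: 0:a, 3:c, 4:d
completions by unplaced set U, small U first (add the entries for U minus each lowest piece of U):
  |U|=1: {2}:1  {3}:1  {4}:1
  |U|=2: {1,2}:1  {2,3}:2  {2,4}:2  {3,4}:2
  |U|=3: {0,1,2}:1  {1,2,3}:3  {1,2,4}:3  {2,3,4}:6
  start at 0(a): 12
  start at 3(c): 4
  start at 4(d): 4
sum over floor = 20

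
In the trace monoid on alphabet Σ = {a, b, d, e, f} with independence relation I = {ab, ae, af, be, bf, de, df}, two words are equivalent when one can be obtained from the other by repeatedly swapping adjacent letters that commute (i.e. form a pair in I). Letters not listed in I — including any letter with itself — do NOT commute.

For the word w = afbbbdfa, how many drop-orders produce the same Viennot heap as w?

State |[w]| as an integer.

112

#0=a has no predecessor
#1=f has no predecessor
#2=b has no predecessor
#3=b depends on [2:b]
#4=b depends on [3:b]
#5=d depends on [0:a, 4:b]
#6=f depends on [1:f]
#7=a depends on [5:d]
sources: [0:a, 1:f, 2:b]
N(rest) = Σ N(rest − s) over sources s of rest; N(one piece) = 1:
  size 1 → [6]=1  [7]=1
  size 2 → [1,6]=1  [5,7]=1  [6,7]=2
  size 3 → [0,5,7]=1  [1,6,7]=3  [4,5,7]=1  [5,6,7]=3
  size 4 → [0,4,5,7]=2  [0,5,6,7]=4  [1,5,6,7]=6  [3,4,5,7]=1  [4,5,6,7]=4
  size 5 → [0,1,5,6,7]=10  [0,3,4,5,7]=3  [0,4,5,6,7]=10  [1,4,5,6,7]=10  [2,3,4,5,7]=1  [3,4,5,6,7]=5
  size 6 → [0,1,4,5,6,7]=30  [0,2,3,4,5,7]=4  [0,3,4,5,6,7]=18  [1,3,4,5,6,7]=15  [2,3,4,5,6,7]=6
  first=0(a) contributes 21
  first=1(f) contributes 28
  first=2(b) contributes 63
|[w]| = 112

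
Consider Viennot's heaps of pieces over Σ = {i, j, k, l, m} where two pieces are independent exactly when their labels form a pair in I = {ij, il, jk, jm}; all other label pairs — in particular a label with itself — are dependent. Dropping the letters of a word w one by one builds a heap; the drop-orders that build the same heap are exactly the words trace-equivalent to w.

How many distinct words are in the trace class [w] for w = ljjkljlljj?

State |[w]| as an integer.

3

0(l) covers ∅
1(j) covers 0:l
2(j) covers 1:j
3(k) covers 0:l
4(l) covers 2:j, 3:k
5(j) covers 4:l
6(l) covers 5:j
7(l) covers 6:l
8(j) covers 7:l
9(j) covers 8:j
floor of heap: 0:l
completions by unplaced set U, small U first (add the entries for U minus each lowest piece of U):
  |U|=1: {9}:1
  |U|=2: {8,9}:1
  |U|=3: {7,8,9}:1
  |U|=4: {6,7,8,9}:1
  |U|=5: {5,6,7,8,9}:1
  |U|=6: {4,5,6,7,8,9}:1
  |U|=7: {2,4,5,6,7,8,9}:1  {3,4,5,6,7,8,9}:1
  |U|=8: {1,2,4,5,6,7,8,9}:1  {2,3,4,5,6,7,8,9}:2
  start at 0(l): 3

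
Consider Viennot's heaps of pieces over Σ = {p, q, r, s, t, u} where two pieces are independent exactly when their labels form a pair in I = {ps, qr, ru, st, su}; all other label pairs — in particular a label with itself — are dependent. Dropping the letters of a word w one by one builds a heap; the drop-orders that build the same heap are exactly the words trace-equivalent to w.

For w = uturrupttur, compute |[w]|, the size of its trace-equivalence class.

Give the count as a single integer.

12

drop 0:u onto floor
drop 1:t onto {0:u}
drop 2:u onto {1:t}
drop 3:r onto {1:t}
drop 4:r onto {3:r}
drop 5:u onto {2:u}
drop 6:p onto {4:r, 5:u}
drop 7:t onto {6:p}
drop 8:t onto {7:t}
drop 9:u onto {8:t}
drop 10:r onto {8:t}
ground layer = {0:u}
drop-orders for the pieces not yet dropped (sum over which currently-grounded one goes next):
  1 to go: {9} 1  {10} 1
  2 to go: {9,10} 2
  3 to go: {8,9,10} 2
  4 to go: {7,8,9,10} 2
  5 to go: {6,7,8,9,10} 2
  6 to go: {4,6,7,8,9,10} 2  {5,6,7,8,9,10} 2
  7 to go: {2,5,6,7,8,9,10} 2  {3,4,6,7,8,9,10} 2  {4,5,6,7,8,9,10} 4
  8 to go: {2,4,5,6,7,8,9,10} 6  {3,4,5,6,7,8,9,10} 6
  9 to go: {2,3,4,5,6,7,8,9,10} 12
  if 0:u drops first: 12 orders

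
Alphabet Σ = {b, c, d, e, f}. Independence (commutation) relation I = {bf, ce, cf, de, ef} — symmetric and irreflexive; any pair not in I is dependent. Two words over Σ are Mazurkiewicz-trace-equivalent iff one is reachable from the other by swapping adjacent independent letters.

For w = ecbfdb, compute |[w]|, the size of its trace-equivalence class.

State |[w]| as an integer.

0(e) covers ∅
1(c) covers ∅
2(b) covers 0:e, 1:c
3(f) covers ∅
4(d) covers 2:b, 3:f
5(b) covers 4:d
floor of heap: 0:e, 1:c, 3:f
completions by unplaced set U, small U first (add the entries for U minus each lowest piece of U):
  |U|=1: {5}:1
  |U|=2: {4,5}:1
  |U|=3: {2,4,5}:1  {3,4,5}:1
  |U|=4: {0,2,4,5}:1  {1,2,4,5}:1  {2,3,4,5}:2
  start at 0(e): 3
  start at 1(c): 3
  start at 3(f): 2
sum over floor = 8

8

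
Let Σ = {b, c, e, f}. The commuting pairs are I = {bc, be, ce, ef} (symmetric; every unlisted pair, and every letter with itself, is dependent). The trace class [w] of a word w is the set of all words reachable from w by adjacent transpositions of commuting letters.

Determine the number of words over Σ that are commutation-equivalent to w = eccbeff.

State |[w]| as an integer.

63

piece 0:e — minimal
piece 1:c — minimal
piece 2:c rests on {1:c}
piece 3:b — minimal
piece 4:e rests on {0:e}
piece 5:f rests on {2:c, 3:b}
piece 6:f rests on {5:f}
minimal pieces: {0:e, 1:c, 3:b}
ways to finish when only these pieces remain (= sum over removing one remaining piece with nothing left below it):
  1 left: {4}→1  {6}→1
  2 left: {0,4}→1  {4,6}→2  {5,6}→1
  3 left: {0,4,6}→3  {2,5,6}→1  {3,5,6}→1  {4,5,6}→3
  4 left: {0,4,5,6}→6  {1,2,5,6}→1  {2,3,5,6}→2  {2,4,5,6}→4  {3,4,5,6}→4
  5 left: {0,2,4,5,6}→10  {0,3,4,5,6}→10  {1,2,3,5,6}→3  {1,2,4,5,6}→5  {2,3,4,5,6}→10
  placing 0:e first → 18 extensions
  placing 1:c first → 30 extensions
  placing 3:b first → 15 extensions
total linear extensions = 63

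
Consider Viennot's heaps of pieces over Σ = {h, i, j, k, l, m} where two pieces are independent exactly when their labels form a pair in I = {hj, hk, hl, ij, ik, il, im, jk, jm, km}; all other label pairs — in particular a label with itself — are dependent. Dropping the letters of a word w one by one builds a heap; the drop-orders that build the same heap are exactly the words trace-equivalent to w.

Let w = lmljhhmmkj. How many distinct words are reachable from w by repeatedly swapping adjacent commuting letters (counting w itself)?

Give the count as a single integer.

0(l) covers ∅
1(m) covers 0:l
2(l) covers 1:m
3(j) covers 2:l
4(h) covers 1:m
5(h) covers 4:h
6(m) covers 2:l, 5:h
7(m) covers 6:m
8(k) covers 2:l
9(j) covers 3:j
floor of heap: 0:l
completions by unplaced set U, small U first (add the entries for U minus each lowest piece of U):
  |U|=1: {7}:1  {8}:1  {9}:1
  |U|=2: {3,9}:1  {6,7}:1  {7,8}:2  {7,9}:2  {8,9}:2
  |U|=3: {3,7,9}:3  {3,8,9}:3  {5,6,7}:1  {6,7,8}:3  {6,7,9}:3  {7,8,9}:6
  |U|=4: {3,6,7,9}:6  {3,7,8,9}:12  {4,5,6,7}:1  {5,6,7,8}:4  {5,6,7,9}:4  {6,7,8,9}:12
  |U|=5: {3,5,6,7,9}:10  {3,6,7,8,9}:30  {4,5,6,7,8}:5  {4,5,6,7,9}:5  {5,6,7,8,9}:20
  |U|=6: {2,3,6,7,8,9}:30  {3,4,5,6,7,9}:15  {3,5,6,7,8,9}:60  {4,5,6,7,8,9}:30
  |U|=7: {2,3,5,6,7,8,9}:90  {3,4,5,6,7,8,9}:105
  |U|=8: {2,3,4,5,6,7,8,9}:195
  start at 0(l): 195

195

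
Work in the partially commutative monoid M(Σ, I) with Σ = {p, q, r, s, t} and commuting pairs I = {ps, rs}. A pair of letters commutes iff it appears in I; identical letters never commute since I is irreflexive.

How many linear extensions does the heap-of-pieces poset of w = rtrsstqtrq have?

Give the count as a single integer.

0(r) covers ∅
1(t) covers 0:r
2(r) covers 1:t
3(s) covers 1:t
4(s) covers 3:s
5(t) covers 2:r, 4:s
6(q) covers 5:t
7(t) covers 6:q
8(r) covers 7:t
9(q) covers 8:r
floor of heap: 0:r
completions by unplaced set U, small U first (add the entries for U minus each lowest piece of U):
  |U|=1: {9}:1
  |U|=2: {8,9}:1
  |U|=3: {7,8,9}:1
  |U|=4: {6,7,8,9}:1
  |U|=5: {5,6,7,8,9}:1
  |U|=6: {2,5,6,7,8,9}:1  {4,5,6,7,8,9}:1
  |U|=7: {2,4,5,6,7,8,9}:2  {3,4,5,6,7,8,9}:1
  |U|=8: {2,3,4,5,6,7,8,9}:3
  start at 0(r): 3

3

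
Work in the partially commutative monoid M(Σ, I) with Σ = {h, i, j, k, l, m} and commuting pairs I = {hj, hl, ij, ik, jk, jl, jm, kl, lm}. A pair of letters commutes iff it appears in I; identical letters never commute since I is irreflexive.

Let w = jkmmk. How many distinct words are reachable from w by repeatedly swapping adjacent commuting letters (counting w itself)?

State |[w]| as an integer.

5

drop 0:j onto floor
drop 1:k onto floor
drop 2:m onto {1:k}
drop 3:m onto {2:m}
drop 4:k onto {3:m}
ground layer = {0:j, 1:k}
drop-orders for the pieces not yet dropped (sum over which currently-grounded one goes next):
  1 to go: {0} 1  {4} 1
  2 to go: {0,4} 2  {3,4} 1
  3 to go: {0,3,4} 3  {2,3,4} 1
  if 0:j drops first: 1 orders
  if 1:k drops first: 4 orders
heap linearizations: 5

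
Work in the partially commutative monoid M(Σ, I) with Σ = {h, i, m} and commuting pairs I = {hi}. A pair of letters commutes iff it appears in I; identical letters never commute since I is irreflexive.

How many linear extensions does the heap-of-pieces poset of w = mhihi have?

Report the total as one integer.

6

piece 0:m — minimal
piece 1:h rests on {0:m}
piece 2:i rests on {0:m}
piece 3:h rests on {1:h}
piece 4:i rests on {2:i}
minimal pieces: {0:m}
ways to finish when only these pieces remain (= sum over removing one remaining piece with nothing left below it):
  1 left: {3}→1  {4}→1
  2 left: {1,3}→1  {2,4}→1  {3,4}→2
  3 left: {1,3,4}→3  {2,3,4}→3
  placing 0:m first → 6 extensions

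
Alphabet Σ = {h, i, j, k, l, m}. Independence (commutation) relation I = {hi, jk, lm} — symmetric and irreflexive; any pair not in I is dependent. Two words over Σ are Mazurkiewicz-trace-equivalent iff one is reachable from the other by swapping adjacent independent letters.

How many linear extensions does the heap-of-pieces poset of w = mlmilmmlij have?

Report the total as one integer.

18

drop 0:m onto floor
drop 1:l onto floor
drop 2:m onto {0:m}
drop 3:i onto {1:l, 2:m}
drop 4:l onto {3:i}
drop 5:m onto {3:i}
drop 6:m onto {5:m}
drop 7:l onto {4:l}
drop 8:i onto {6:m, 7:l}
drop 9:j onto {8:i}
ground layer = {0:m, 1:l}
drop-orders for the pieces not yet dropped (sum over which currently-grounded one goes next):
  1 to go: {9} 1
  2 to go: {8,9} 1
  3 to go: {6,8,9} 1  {7,8,9} 1
  4 to go: {4,7,8,9} 1  {5,6,8,9} 1  {6,7,8,9} 2
  5 to go: {4,6,7,8,9} 3  {5,6,7,8,9} 3
  6 to go: {4,5,6,7,8,9} 6
  7 to go: {3,4,5,6,7,8,9} 6
  8 to go: {1,3,4,5,6,7,8,9} 6  {2,3,4,5,6,7,8,9} 6
  if 0:m drops first: 12 orders
  if 1:l drops first: 6 orders
heap linearizations: 18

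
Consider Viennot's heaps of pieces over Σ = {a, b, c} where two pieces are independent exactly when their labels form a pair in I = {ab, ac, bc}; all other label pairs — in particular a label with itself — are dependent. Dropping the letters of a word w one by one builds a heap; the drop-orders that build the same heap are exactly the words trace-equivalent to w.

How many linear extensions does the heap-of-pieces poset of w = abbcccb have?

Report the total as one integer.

drop 0:a onto floor
drop 1:b onto floor
drop 2:b onto {1:b}
drop 3:c onto floor
drop 4:c onto {3:c}
drop 5:c onto {4:c}
drop 6:b onto {2:b}
ground layer = {0:a, 1:b, 3:c}
drop-orders for the pieces not yet dropped (sum over which currently-grounded one goes next):
  1 to go: {0} 1  {5} 1  {6} 1
  2 to go: {0,5} 2  {0,6} 2  {2,6} 1  {4,5} 1  {5,6} 2
  3 to go: {0,2,6} 3  {0,4,5} 3  {0,5,6} 6  {1,2,6} 1  {2,5,6} 3  {3,4,5} 1  {4,5,6} 3
  4 to go: {0,1,2,6} 4  {0,2,5,6} 12  {0,3,4,5} 4  {0,4,5,6} 12  {1,2,5,6} 4  {2,4,5,6} 6  {3,4,5,6} 4
  5 to go: {0,1,2,5,6} 20  {0,2,4,5,6} 30  {0,3,4,5,6} 20  {1,2,4,5,6} 10  {2,3,4,5,6} 10
  if 0:a drops first: 20 orders
  if 1:b drops first: 60 orders
  if 3:c drops first: 60 orders
heap linearizations: 140

140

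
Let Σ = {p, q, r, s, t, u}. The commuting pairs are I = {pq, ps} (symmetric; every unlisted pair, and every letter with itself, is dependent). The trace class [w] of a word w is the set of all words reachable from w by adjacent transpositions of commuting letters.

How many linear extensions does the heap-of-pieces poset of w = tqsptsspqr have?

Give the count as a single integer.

12

drop 0:t onto floor
drop 1:q onto {0:t}
drop 2:s onto {1:q}
drop 3:p onto {0:t}
drop 4:t onto {2:s, 3:p}
drop 5:s onto {4:t}
drop 6:s onto {5:s}
drop 7:p onto {4:t}
drop 8:q onto {6:s}
drop 9:r onto {7:p, 8:q}
ground layer = {0:t}
drop-orders for the pieces not yet dropped (sum over which currently-grounded one goes next):
  1 to go: {9} 1
  2 to go: {7,9} 1  {8,9} 1
  3 to go: {6,8,9} 1  {7,8,9} 2
  4 to go: {5,6,8,9} 1  {6,7,8,9} 3
  5 to go: {5,6,7,8,9} 4
  6 to go: {4,5,6,7,8,9} 4
  7 to go: {2,4,5,6,7,8,9} 4  {3,4,5,6,7,8,9} 4
  8 to go: {1,2,4,5,6,7,8,9} 4  {2,3,4,5,6,7,8,9} 8
  if 0:t drops first: 12 orders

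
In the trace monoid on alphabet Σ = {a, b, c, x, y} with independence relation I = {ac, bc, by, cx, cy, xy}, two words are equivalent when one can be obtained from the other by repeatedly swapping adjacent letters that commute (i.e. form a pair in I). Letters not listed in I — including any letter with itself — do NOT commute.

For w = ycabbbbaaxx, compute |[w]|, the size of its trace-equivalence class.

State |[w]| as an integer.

11

0(y) covers ∅
1(c) covers ∅
2(a) covers 0:y
3(b) covers 2:a
4(b) covers 3:b
5(b) covers 4:b
6(b) covers 5:b
7(a) covers 6:b
8(a) covers 7:a
9(x) covers 8:a
10(x) covers 9:x
floor of heap: 0:y, 1:c
completions by unplaced set U, small U first (add the entries for U minus each lowest piece of U):
  |U|=1: {1}:1  {10}:1
  |U|=2: {1,10}:2  {9,10}:1
  |U|=3: {1,9,10}:3  {8,9,10}:1
  |U|=4: {1,8,9,10}:4  {7,8,9,10}:1
  |U|=5: {1,7,8,9,10}:5  {6,7,8,9,10}:1
  |U|=6: {1,6,7,8,9,10}:6  {5,6,7,8,9,10}:1
  |U|=7: {1,5,6,7,8,9,10}:7  {4,5,6,7,8,9,10}:1
  |U|=8: {1,4,5,6,7,8,9,10}:8  {3,4,5,6,7,8,9,10}:1
  |U|=9: {1,3,4,5,6,7,8,9,10}:9  {2,3,4,5,6,7,8,9,10}:1
  start at 0(y): 10
  start at 1(c): 1
sum over floor = 11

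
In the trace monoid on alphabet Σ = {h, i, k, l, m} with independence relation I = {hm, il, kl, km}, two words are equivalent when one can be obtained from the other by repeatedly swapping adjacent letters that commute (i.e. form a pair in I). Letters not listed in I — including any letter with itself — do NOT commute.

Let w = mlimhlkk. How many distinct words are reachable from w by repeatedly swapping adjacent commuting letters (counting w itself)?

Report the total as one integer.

18

piece 0:m — minimal
piece 1:l rests on {0:m}
piece 2:i rests on {0:m}
piece 3:m rests on {1:l, 2:i}
piece 4:h rests on {1:l, 2:i}
piece 5:l rests on {3:m, 4:h}
piece 6:k rests on {4:h}
piece 7:k rests on {6:k}
minimal pieces: {0:m}
ways to finish when only these pieces remain (= sum over removing one remaining piece with nothing left below it):
  1 left: {5}→1  {7}→1
  2 left: {3,5}→1  {5,7}→2  {6,7}→1
  3 left: {3,5,7}→3  {5,6,7}→3
  4 left: {3,5,6,7}→6  {4,5,6,7}→3
  5 left: {3,4,5,6,7}→9
  6 left: {1,3,4,5,6,7}→9  {2,3,4,5,6,7}→9
  placing 0:m first → 18 extensions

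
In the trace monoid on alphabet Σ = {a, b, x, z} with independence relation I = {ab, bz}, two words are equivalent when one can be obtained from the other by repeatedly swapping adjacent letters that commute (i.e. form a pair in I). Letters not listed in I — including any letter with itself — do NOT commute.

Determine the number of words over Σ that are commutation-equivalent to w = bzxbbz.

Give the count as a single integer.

6

0(b) covers ∅
1(z) covers ∅
2(x) covers 0:b, 1:z
3(b) covers 2:x
4(b) covers 3:b
5(z) covers 2:x
floor of heap: 0:b, 1:z
completions by unplaced set U, small U first (add the entries for U minus each lowest piece of U):
  |U|=1: {4}:1  {5}:1
  |U|=2: {3,4}:1  {4,5}:2
  |U|=3: {3,4,5}:3
  |U|=4: {2,3,4,5}:3
  start at 0(b): 3
  start at 1(z): 3
sum over floor = 6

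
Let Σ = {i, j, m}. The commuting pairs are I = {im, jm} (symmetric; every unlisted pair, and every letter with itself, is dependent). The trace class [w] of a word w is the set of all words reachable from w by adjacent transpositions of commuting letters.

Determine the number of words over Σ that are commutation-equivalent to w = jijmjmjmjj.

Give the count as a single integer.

120

drop 0:j onto floor
drop 1:i onto {0:j}
drop 2:j onto {1:i}
drop 3:m onto floor
drop 4:j onto {2:j}
drop 5:m onto {3:m}
drop 6:j onto {4:j}
drop 7:m onto {5:m}
drop 8:j onto {6:j}
drop 9:j onto {8:j}
ground layer = {0:j, 3:m}
drop-orders for the pieces not yet dropped (sum over which currently-grounded one goes next):
  1 to go: {7} 1  {9} 1
  2 to go: {5,7} 1  {7,9} 2  {8,9} 1
  3 to go: {3,5,7} 1  {5,7,9} 3  {6,8,9} 1  {7,8,9} 3
  4 to go: {3,5,7,9} 4  {4,6,8,9} 1  {5,7,8,9} 6  {6,7,8,9} 4
  5 to go: {2,4,6,8,9} 1  {3,5,7,8,9} 10  {4,6,7,8,9} 5  {5,6,7,8,9} 10
  6 to go: {1,2,4,6,8,9} 1  {2,4,6,7,8,9} 6  {3,5,6,7,8,9} 20  {4,5,6,7,8,9} 15
  7 to go: {0,1,2,4,6,8,9} 1  {1,2,4,6,7,8,9} 7  {2,4,5,6,7,8,9} 21  {3,4,5,6,7,8,9} 35
  8 to go: {0,1,2,4,6,7,8,9} 8  {1,2,4,5,6,7,8,9} 28  {2,3,4,5,6,7,8,9} 56
  if 0:j drops first: 84 orders
  if 3:m drops first: 36 orders
heap linearizations: 120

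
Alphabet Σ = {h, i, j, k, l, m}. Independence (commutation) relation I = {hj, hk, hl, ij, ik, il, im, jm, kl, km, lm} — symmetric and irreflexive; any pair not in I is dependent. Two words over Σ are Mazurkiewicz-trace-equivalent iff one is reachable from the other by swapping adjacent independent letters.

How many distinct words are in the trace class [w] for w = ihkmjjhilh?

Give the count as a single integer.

#0=i has no predecessor
#1=h depends on [0:i]
#2=k has no predecessor
#3=m depends on [1:h]
#4=j depends on [2:k]
#5=j depends on [4:j]
#6=h depends on [3:m]
#7=i depends on [6:h]
#8=l depends on [5:j]
#9=h depends on [7:i]
sources: [0:i, 2:k]
N(rest) = Σ N(rest − s) over sources s of rest; N(one piece) = 1:
  size 1 → [8]=1  [9]=1
  size 2 → [5,8]=1  [7,9]=1  [8,9]=2
  size 3 → [4,5,8]=1  [5,8,9]=3  [6,7,9]=1  [7,8,9]=3
  size 4 → [2,4,5,8]=1  [3,6,7,9]=1  [4,5,8,9]=4  [5,7,8,9]=6  [6,7,8,9]=4
  size 5 → [1,3,6,7,9]=1  [2,4,5,8,9]=5  [3,6,7,8,9]=5  [4,5,7,8,9]=10  [5,6,7,8,9]=10
  size 6 → [0,1,3,6,7,9]=1  [1,3,6,7,8,9]=6  [2,4,5,7,8,9]=15  [3,5,6,7,8,9]=15  [4,5,6,7,8,9]=20
  size 7 → [0,1,3,6,7,8,9]=7  [1,3,5,6,7,8,9]=21  [2,4,5,6,7,8,9]=35  [3,4,5,6,7,8,9]=35
  size 8 → [0,1,3,5,6,7,8,9]=28  [1,3,4,5,6,7,8,9]=56  [2,3,4,5,6,7,8,9]=70
  first=0(i) contributes 126
  first=2(k) contributes 84
|[w]| = 210

210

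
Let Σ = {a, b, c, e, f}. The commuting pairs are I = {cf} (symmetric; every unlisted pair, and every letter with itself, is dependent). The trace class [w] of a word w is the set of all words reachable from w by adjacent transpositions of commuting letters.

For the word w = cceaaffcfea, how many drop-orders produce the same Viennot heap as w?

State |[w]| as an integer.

4

drop 0:c onto floor
drop 1:c onto {0:c}
drop 2:e onto {1:c}
drop 3:a onto {2:e}
drop 4:a onto {3:a}
drop 5:f onto {4:a}
drop 6:f onto {5:f}
drop 7:c onto {4:a}
drop 8:f onto {6:f}
drop 9:e onto {7:c, 8:f}
drop 10:a onto {9:e}
ground layer = {0:c}
drop-orders for the pieces not yet dropped (sum over which currently-grounded one goes next):
  1 to go: {10} 1
  2 to go: {9,10} 1
  3 to go: {7,9,10} 1  {8,9,10} 1
  4 to go: {6,8,9,10} 1  {7,8,9,10} 2
  5 to go: {5,6,8,9,10} 1  {6,7,8,9,10} 3
  6 to go: {5,6,7,8,9,10} 4
  7 to go: {4,5,6,7,8,9,10} 4
  8 to go: {3,4,5,6,7,8,9,10} 4
  9 to go: {2,3,4,5,6,7,8,9,10} 4
  if 0:c drops first: 4 orders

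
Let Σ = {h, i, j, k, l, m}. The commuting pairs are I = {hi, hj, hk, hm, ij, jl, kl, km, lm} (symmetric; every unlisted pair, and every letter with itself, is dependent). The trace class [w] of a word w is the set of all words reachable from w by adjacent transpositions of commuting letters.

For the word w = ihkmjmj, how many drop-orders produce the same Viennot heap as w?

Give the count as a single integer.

14

0(i) covers ∅
1(h) covers ∅
2(k) covers 0:i
3(m) covers 0:i
4(j) covers 2:k, 3:m
5(m) covers 4:j
6(j) covers 5:m
floor of heap: 0:i, 1:h
completions by unplaced set U, small U first (add the entries for U minus each lowest piece of U):
  |U|=1: {1}:1  {6}:1
  |U|=2: {1,6}:2  {5,6}:1
  |U|=3: {1,5,6}:3  {4,5,6}:1
  |U|=4: {1,4,5,6}:4  {2,4,5,6}:1  {3,4,5,6}:1
  |U|=5: {1,2,4,5,6}:5  {1,3,4,5,6}:5  {2,3,4,5,6}:2
  start at 0(i): 12
  start at 1(h): 2
sum over floor = 14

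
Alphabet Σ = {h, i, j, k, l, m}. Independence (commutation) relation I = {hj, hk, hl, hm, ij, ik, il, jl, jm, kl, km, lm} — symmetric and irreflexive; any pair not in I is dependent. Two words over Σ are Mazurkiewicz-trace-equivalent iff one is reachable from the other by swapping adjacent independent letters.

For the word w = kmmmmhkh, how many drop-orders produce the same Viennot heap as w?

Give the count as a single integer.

420

drop 0:k onto floor
drop 1:m onto floor
drop 2:m onto {1:m}
drop 3:m onto {2:m}
drop 4:m onto {3:m}
drop 5:h onto floor
drop 6:k onto {0:k}
drop 7:h onto {5:h}
ground layer = {0:k, 1:m, 5:h}
drop-orders for the pieces not yet dropped (sum over which currently-grounded one goes next):
  1 to go: {4} 1  {6} 1  {7} 1
  2 to go: {0,6} 1  {3,4} 1  {4,6} 2  {4,7} 2  {5,7} 1  {6,7} 2
  3 to go: {0,4,6} 3  {0,6,7} 3  {2,3,4} 1  {3,4,6} 3  {3,4,7} 3  {4,5,7} 3  {4,6,7} 6  {5,6,7} 3
  4 to go: {0,3,4,6} 6  {0,4,6,7} 12  {0,5,6,7} 6  {1,2,3,4} 1  {2,3,4,6} 4  {2,3,4,7} 4  {3,4,5,7} 6  {3,4,6,7} 12  {4,5,6,7} 12
  5 to go: {0,2,3,4,6} 10  {0,3,4,6,7} 30  {0,4,5,6,7} 30  {1,2,3,4,6} 5  {1,2,3,4,7} 5  {2,3,4,5,7} 10  {2,3,4,6,7} 20  {3,4,5,6,7} 30
  6 to go: {0,1,2,3,4,6} 15  {0,2,3,4,6,7} 60  {0,3,4,5,6,7} 90  {1,2,3,4,5,7} 15  {1,2,3,4,6,7} 30  {2,3,4,5,6,7} 60
  if 0:k drops first: 105 orders
  if 1:m drops first: 210 orders
  if 5:h drops first: 105 orders
heap linearizations: 420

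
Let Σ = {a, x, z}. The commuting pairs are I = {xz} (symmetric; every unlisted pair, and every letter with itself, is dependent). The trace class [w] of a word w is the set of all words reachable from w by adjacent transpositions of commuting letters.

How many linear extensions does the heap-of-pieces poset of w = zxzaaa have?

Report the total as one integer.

drop 0:z onto floor
drop 1:x onto floor
drop 2:z onto {0:z}
drop 3:a onto {1:x, 2:z}
drop 4:a onto {3:a}
drop 5:a onto {4:a}
ground layer = {0:z, 1:x}
drop-orders for the pieces not yet dropped (sum over which currently-grounded one goes next):
  1 to go: {5} 1
  2 to go: {4,5} 1
  3 to go: {3,4,5} 1
  4 to go: {1,3,4,5} 1  {2,3,4,5} 1
  if 0:z drops first: 2 orders
  if 1:x drops first: 1 orders
heap linearizations: 3

3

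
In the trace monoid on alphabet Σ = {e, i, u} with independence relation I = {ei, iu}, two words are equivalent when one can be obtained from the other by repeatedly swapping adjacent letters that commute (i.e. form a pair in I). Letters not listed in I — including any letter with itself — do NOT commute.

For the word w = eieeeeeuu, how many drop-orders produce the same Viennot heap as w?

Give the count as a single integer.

9

piece 0:e — minimal
piece 1:i — minimal
piece 2:e rests on {0:e}
piece 3:e rests on {2:e}
piece 4:e rests on {3:e}
piece 5:e rests on {4:e}
piece 6:e rests on {5:e}
piece 7:u rests on {6:e}
piece 8:u rests on {7:u}
minimal pieces: {0:e, 1:i}
ways to finish when only these pieces remain (= sum over removing one remaining piece with nothing left below it):
  1 left: {1}→1  {8}→1
  2 left: {1,8}→2  {7,8}→1
  3 left: {1,7,8}→3  {6,7,8}→1
  4 left: {1,6,7,8}→4  {5,6,7,8}→1
  5 left: {1,5,6,7,8}→5  {4,5,6,7,8}→1
  6 left: {1,4,5,6,7,8}→6  {3,4,5,6,7,8}→1
  7 left: {1,3,4,5,6,7,8}→7  {2,3,4,5,6,7,8}→1
  placing 0:e first → 8 extensions
  placing 1:i first → 1 extensions
total linear extensions = 9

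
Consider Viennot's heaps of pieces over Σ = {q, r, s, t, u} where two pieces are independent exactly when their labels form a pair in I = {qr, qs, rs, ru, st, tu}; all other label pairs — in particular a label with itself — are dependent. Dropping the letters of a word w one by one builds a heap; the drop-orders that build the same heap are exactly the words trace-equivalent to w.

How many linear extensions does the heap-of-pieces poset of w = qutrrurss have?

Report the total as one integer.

70

piece 0:q — minimal
piece 1:u rests on {0:q}
piece 2:t rests on {0:q}
piece 3:r rests on {2:t}
piece 4:r rests on {3:r}
piece 5:u rests on {1:u}
piece 6:r rests on {4:r}
piece 7:s rests on {5:u}
piece 8:s rests on {7:s}
minimal pieces: {0:q}
ways to finish when only these pieces remain (= sum over removing one remaining piece with nothing left below it):
  1 left: {6}→1  {8}→1
  2 left: {4,6}→1  {6,8}→2  {7,8}→1
  3 left: {3,4,6}→1  {4,6,8}→3  {5,7,8}→1  {6,7,8}→3
  4 left: {1,5,7,8}→1  {2,3,4,6}→1  {3,4,6,8}→4  {4,6,7,8}→6  {5,6,7,8}→4
  5 left: {1,5,6,7,8}→5  {2,3,4,6,8}→5  {3,4,6,7,8}→10  {4,5,6,7,8}→10
  6 left: {1,4,5,6,7,8}→15  {2,3,4,6,7,8}→15  {3,4,5,6,7,8}→20
  7 left: {1,3,4,5,6,7,8}→35  {2,3,4,5,6,7,8}→35
  placing 0:q first → 70 extensions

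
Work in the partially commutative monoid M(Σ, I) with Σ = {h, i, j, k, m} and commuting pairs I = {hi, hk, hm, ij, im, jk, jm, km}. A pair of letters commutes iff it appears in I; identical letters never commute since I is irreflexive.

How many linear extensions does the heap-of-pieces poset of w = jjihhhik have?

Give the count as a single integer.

56

piece 0:j — minimal
piece 1:j rests on {0:j}
piece 2:i — minimal
piece 3:h rests on {1:j}
piece 4:h rests on {3:h}
piece 5:h rests on {4:h}
piece 6:i rests on {2:i}
piece 7:k rests on {6:i}
minimal pieces: {0:j, 2:i}
ways to finish when only these pieces remain (= sum over removing one remaining piece with nothing left below it):
  1 left: {5}→1  {7}→1
  2 left: {4,5}→1  {5,7}→2  {6,7}→1
  3 left: {2,6,7}→1  {3,4,5}→1  {4,5,7}→3  {5,6,7}→3
  4 left: {1,3,4,5}→1  {2,5,6,7}→4  {3,4,5,7}→4  {4,5,6,7}→6
  5 left: {0,1,3,4,5}→1  {1,3,4,5,7}→5  {2,4,5,6,7}→10  {3,4,5,6,7}→10
  6 left: {0,1,3,4,5,7}→6  {1,3,4,5,6,7}→15  {2,3,4,5,6,7}→20
  placing 0:j first → 35 extensions
  placing 2:i first → 21 extensions
total linear extensions = 56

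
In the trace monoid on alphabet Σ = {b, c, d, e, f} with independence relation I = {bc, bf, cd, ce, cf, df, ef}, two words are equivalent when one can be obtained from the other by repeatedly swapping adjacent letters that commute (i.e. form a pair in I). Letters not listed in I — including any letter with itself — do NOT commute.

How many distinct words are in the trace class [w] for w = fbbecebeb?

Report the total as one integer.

piece 0:f — minimal
piece 1:b — minimal
piece 2:b rests on {1:b}
piece 3:e rests on {2:b}
piece 4:c — minimal
piece 5:e rests on {3:e}
piece 6:b rests on {5:e}
piece 7:e rests on {6:b}
piece 8:b rests on {7:e}
minimal pieces: {0:f, 1:b, 4:c}
ways to finish when only these pieces remain (= sum over removing one remaining piece with nothing left below it):
  1 left: {0}→1  {4}→1  {8}→1
  2 left: {0,4}→2  {0,8}→2  {4,8}→2  {7,8}→1
  3 left: {0,4,8}→6  {0,7,8}→3  {4,7,8}→3  {6,7,8}→1
  4 left: {0,4,7,8}→12  {0,6,7,8}→4  {4,6,7,8}→4  {5,6,7,8}→1
  5 left: {0,4,6,7,8}→20  {0,5,6,7,8}→5  {3,5,6,7,8}→1  {4,5,6,7,8}→5
  6 left: {0,3,5,6,7,8}→6  {0,4,5,6,7,8}→30  {2,3,5,6,7,8}→1  {3,4,5,6,7,8}→6
  7 left: {0,2,3,5,6,7,8}→7  {0,3,4,5,6,7,8}→42  {1,2,3,5,6,7,8}→1  {2,3,4,5,6,7,8}→7
  placing 0:f first → 8 extensions
  placing 1:b first → 56 extensions
  placing 4:c first → 8 extensions
total linear extensions = 72

72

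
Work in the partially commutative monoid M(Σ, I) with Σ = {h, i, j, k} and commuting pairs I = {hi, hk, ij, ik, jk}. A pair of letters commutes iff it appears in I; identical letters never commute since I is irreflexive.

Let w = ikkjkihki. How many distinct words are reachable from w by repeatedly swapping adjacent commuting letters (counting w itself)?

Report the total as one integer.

1260

0(i) covers ∅
1(k) covers ∅
2(k) covers 1:k
3(j) covers ∅
4(k) covers 2:k
5(i) covers 0:i
6(h) covers 3:j
7(k) covers 4:k
8(i) covers 5:i
floor of heap: 0:i, 1:k, 3:j
completions by unplaced set U, small U first (add the entries for U minus each lowest piece of U):
  |U|=1: {6}:1  {7}:1  {8}:1
  |U|=2: {3,6}:1  {4,7}:1  {5,8}:1  {6,7}:2  {6,8}:2  {7,8}:2
  |U|=3: {0,5,8}:1  {2,4,7}:1  {3,6,7}:3  {3,6,8}:3  {4,6,7}:3  {4,7,8}:3  {5,6,8}:3  {5,7,8}:3  {6,7,8}:6
  |U|=4: {0,5,6,8}:4  {0,5,7,8}:4  {1,2,4,7}:1  {2,4,6,7}:4  {2,4,7,8}:4  {3,4,6,7}:6  {3,5,6,8}:6  {3,6,7,8}:12  {4,5,7,8}:6  {4,6,7,8}:12  {5,6,7,8}:12
  |U|=5: {0,3,5,6,8}:10  {0,4,5,7,8}:10  {0,5,6,7,8}:20  {1,2,4,6,7}:5  {1,2,4,7,8}:5  {2,3,4,6,7}:10  {2,4,5,7,8}:10  {2,4,6,7,8}:20  {3,4,6,7,8}:30  {3,5,6,7,8}:30  {4,5,6,7,8}:30
  |U|=6: {0,2,4,5,7,8}:20  {0,3,5,6,7,8}:60  {0,4,5,6,7,8}:60  {1,2,3,4,6,7}:15  {1,2,4,5,7,8}:15  {1,2,4,6,7,8}:30  {2,3,4,6,7,8}:60  {2,4,5,6,7,8}:60  {3,4,5,6,7,8}:90
  |U|=7: {0,1,2,4,5,7,8}:35  {0,2,4,5,6,7,8}:140  {0,3,4,5,6,7,8}:210  {1,2,3,4,6,7,8}:105  {1,2,4,5,6,7,8}:105  {2,3,4,5,6,7,8}:210
  start at 0(i): 420
  start at 1(k): 560
  start at 3(j): 280
sum over floor = 1260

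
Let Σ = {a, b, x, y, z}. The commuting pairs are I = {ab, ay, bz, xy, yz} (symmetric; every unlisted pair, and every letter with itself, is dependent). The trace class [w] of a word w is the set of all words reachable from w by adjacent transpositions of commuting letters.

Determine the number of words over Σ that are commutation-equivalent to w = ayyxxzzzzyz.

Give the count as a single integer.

165

drop 0:a onto floor
drop 1:y onto floor
drop 2:y onto {1:y}
drop 3:x onto {0:a}
drop 4:x onto {3:x}
drop 5:z onto {4:x}
drop 6:z onto {5:z}
drop 7:z onto {6:z}
drop 8:z onto {7:z}
drop 9:y onto {2:y}
drop 10:z onto {8:z}
ground layer = {0:a, 1:y}
drop-orders for the pieces not yet dropped (sum over which currently-grounded one goes next):
  1 to go: {9} 1  {10} 1
  2 to go: {2,9} 1  {8,10} 1  {9,10} 2
  3 to go: {1,2,9} 1  {2,9,10} 3  {7,8,10} 1  {8,9,10} 3
  4 to go: {1,2,9,10} 4  {2,8,9,10} 6  {6,7,8,10} 1  {7,8,9,10} 4
  5 to go: {1,2,8,9,10} 10  {2,7,8,9,10} 10  {5,6,7,8,10} 1  {6,7,8,9,10} 5
  6 to go: {1,2,7,8,9,10} 20  {2,6,7,8,9,10} 15  {4,5,6,7,8,10} 1  {5,6,7,8,9,10} 6
  7 to go: {1,2,6,7,8,9,10} 35  {2,5,6,7,8,9,10} 21  {3,4,5,6,7,8,10} 1  {4,5,6,7,8,9,10} 7
  8 to go: {0,3,4,5,6,7,8,10} 1  {1,2,5,6,7,8,9,10} 56  {2,4,5,6,7,8,9,10} 28  {3,4,5,6,7,8,9,10} 8
  9 to go: {0,3,4,5,6,7,8,9,10} 9  {1,2,4,5,6,7,8,9,10} 84  {2,3,4,5,6,7,8,9,10} 36
  if 0:a drops first: 120 orders
  if 1:y drops first: 45 orders
heap linearizations: 165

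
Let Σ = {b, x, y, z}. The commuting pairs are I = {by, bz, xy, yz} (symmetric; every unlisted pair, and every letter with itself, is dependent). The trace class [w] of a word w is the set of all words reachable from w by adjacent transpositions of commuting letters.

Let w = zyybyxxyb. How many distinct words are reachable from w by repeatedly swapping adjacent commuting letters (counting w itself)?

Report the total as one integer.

252

#0=z has no predecessor
#1=y has no predecessor
#2=y depends on [1:y]
#3=b has no predecessor
#4=y depends on [2:y]
#5=x depends on [0:z, 3:b]
#6=x depends on [5:x]
#7=y depends on [4:y]
#8=b depends on [6:x]
sources: [0:z, 1:y, 3:b]
N(rest) = Σ N(rest − s) over sources s of rest; N(one piece) = 1:
  size 1 → [7]=1  [8]=1
  size 2 → [4,7]=1  [6,8]=1  [7,8]=2
  size 3 → [2,4,7]=1  [4,7,8]=3  [5,6,8]=1  [6,7,8]=3
  size 4 → [0,5,6,8]=1  [1,2,4,7]=1  [2,4,7,8]=4  [3,5,6,8]=1  [4,6,7,8]=6  [5,6,7,8]=4
  size 5 → [0,3,5,6,8]=2  [0,5,6,7,8]=5  [1,2,4,7,8]=5  [2,4,6,7,8]=10  [3,5,6,7,8]=5  [4,5,6,7,8]=10
  size 6 → [0,3,5,6,7,8]=12  [0,4,5,6,7,8]=15  [1,2,4,6,7,8]=15  [2,4,5,6,7,8]=20  [3,4,5,6,7,8]=15
  size 7 → [0,2,4,5,6,7,8]=35  [0,3,4,5,6,7,8]=42  [1,2,4,5,6,7,8]=35  [2,3,4,5,6,7,8]=35
  first=0(z) contributes 70
  first=1(y) contributes 112
  first=3(b) contributes 70
|[w]| = 252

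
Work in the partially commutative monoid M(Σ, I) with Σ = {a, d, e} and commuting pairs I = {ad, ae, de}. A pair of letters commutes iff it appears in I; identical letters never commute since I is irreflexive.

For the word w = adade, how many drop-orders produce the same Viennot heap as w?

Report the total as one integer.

piece 0:a — minimal
piece 1:d — minimal
piece 2:a rests on {0:a}
piece 3:d rests on {1:d}
piece 4:e — minimal
minimal pieces: {0:a, 1:d, 4:e}
ways to finish when only these pieces remain (= sum over removing one remaining piece with nothing left below it):
  1 left: {2}→1  {3}→1  {4}→1
  2 left: {0,2}→1  {1,3}→1  {2,3}→2  {2,4}→2  {3,4}→2
  3 left: {0,2,3}→3  {0,2,4}→3  {1,2,3}→3  {1,3,4}→3  {2,3,4}→6
  placing 0:a first → 12 extensions
  placing 1:d first → 12 extensions
  placing 4:e first → 6 extensions
total linear extensions = 30

30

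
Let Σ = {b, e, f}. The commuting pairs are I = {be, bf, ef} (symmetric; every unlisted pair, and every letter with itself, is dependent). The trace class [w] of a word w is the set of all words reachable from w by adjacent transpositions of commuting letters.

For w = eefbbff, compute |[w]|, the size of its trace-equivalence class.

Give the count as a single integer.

0(e) covers ∅
1(e) covers 0:e
2(f) covers ∅
3(b) covers ∅
4(b) covers 3:b
5(f) covers 2:f
6(f) covers 5:f
floor of heap: 0:e, 2:f, 3:b
completions by unplaced set U, small U first (add the entries for U minus each lowest piece of U):
  |U|=1: {1}:1  {4}:1  {6}:1
  |U|=2: {0,1}:1  {1,4}:2  {1,6}:2  {3,4}:1  {4,6}:2  {5,6}:1
  |U|=3: {0,1,4}:3  {0,1,6}:3  {1,3,4}:3  {1,4,6}:6  {1,5,6}:3  {2,5,6}:1  {3,4,6}:3  {4,5,6}:3
  |U|=4: {0,1,3,4}:6  {0,1,4,6}:12  {0,1,5,6}:6  {1,2,5,6}:4  {1,3,4,6}:12  {1,4,5,6}:12  {2,4,5,6}:4  {3,4,5,6}:6
  |U|=5: {0,1,2,5,6}:10  {0,1,3,4,6}:30  {0,1,4,5,6}:30  {1,2,4,5,6}:20  {1,3,4,5,6}:30  {2,3,4,5,6}:10
  start at 0(e): 60
  start at 2(f): 90
  start at 3(b): 60
sum over floor = 210

210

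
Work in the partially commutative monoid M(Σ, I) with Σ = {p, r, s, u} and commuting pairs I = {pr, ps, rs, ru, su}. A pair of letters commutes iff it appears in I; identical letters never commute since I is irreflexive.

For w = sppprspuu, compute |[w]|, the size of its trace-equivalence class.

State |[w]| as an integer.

252

#0=s has no predecessor
#1=p has no predecessor
#2=p depends on [1:p]
#3=p depends on [2:p]
#4=r has no predecessor
#5=s depends on [0:s]
#6=p depends on [3:p]
#7=u depends on [6:p]
#8=u depends on [7:u]
sources: [0:s, 1:p, 4:r]
N(rest) = Σ N(rest − s) over sources s of rest; N(one piece) = 1:
  size 1 → [4]=1  [5]=1  [8]=1
  size 2 → [0,5]=1  [4,5]=2  [4,8]=2  [5,8]=2  [7,8]=1
  size 3 → [0,4,5]=3  [0,5,8]=3  [4,5,8]=6  [4,7,8]=3  [5,7,8]=3  [6,7,8]=1
  size 4 → [0,4,5,8]=12  [0,5,7,8]=6  [3,6,7,8]=1  [4,5,7,8]=12  [4,6,7,8]=4  [5,6,7,8]=4
  size 5 → [0,4,5,7,8]=30  [0,5,6,7,8]=10  [2,3,6,7,8]=1  [3,4,6,7,8]=5  [3,5,6,7,8]=5  [4,5,6,7,8]=20
  size 6 → [0,3,5,6,7,8]=15  [0,4,5,6,7,8]=60  [1,2,3,6,7,8]=1  [2,3,4,6,7,8]=6  [2,3,5,6,7,8]=6  [3,4,5,6,7,8]=30
  size 7 → [0,2,3,5,6,7,8]=21  [0,3,4,5,6,7,8]=105  [1,2,3,4,6,7,8]=7  [1,2,3,5,6,7,8]=7  [2,3,4,5,6,7,8]=42
  first=0(s) contributes 56
  first=1(p) contributes 168
  first=4(r) contributes 28
|[w]| = 252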